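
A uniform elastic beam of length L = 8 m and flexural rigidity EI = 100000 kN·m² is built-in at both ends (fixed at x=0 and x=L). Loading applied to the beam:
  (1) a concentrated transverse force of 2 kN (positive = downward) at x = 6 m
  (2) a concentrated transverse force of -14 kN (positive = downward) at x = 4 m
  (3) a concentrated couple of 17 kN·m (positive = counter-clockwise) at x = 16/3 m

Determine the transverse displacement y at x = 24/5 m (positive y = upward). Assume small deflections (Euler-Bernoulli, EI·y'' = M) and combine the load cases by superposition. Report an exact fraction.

y(24/5) = 821/4687500 m

Load 1 — point force P=2 kN at a=6 m (b=L-a=2):
  y_1 = -Pb²x²(3aL-(3a+b)x)/(6L³EI)  [x≤a] = -2·2²·(24/5)²·(3·6·8-(3·6+2)·(24/5))/(6·8³·100000) = -9/312500 m
Load 2 — point force P=-14 kN at a=4 m (b=L-a=4):
  y_2 = -Pa²(L-x)²(3bL-(3b+a)(L-x))/(6L³EI)  [x>a] = -(-14)·4²·(8-(24/5))²·(3·4·8-(3·4+4)·(8-(24/5)))/(6·8³·100000) = 392/1171875 m
Load 3 — applied couple M₀=17 kN·m at a=16/3 m (b=L-a=8/3):
  y_3 = (R_Ax³/6 - M_Ax²/2)/EI  [x≤a] with R_A=17/6, M_A=17/3 = ((17/6)·(24/5)³/6 - (17/3)·(24/5)²/2)/100000 = -51/390625 m
Superposition: y = Σ y_i = 821/4687500 m ≈ 0.000175 m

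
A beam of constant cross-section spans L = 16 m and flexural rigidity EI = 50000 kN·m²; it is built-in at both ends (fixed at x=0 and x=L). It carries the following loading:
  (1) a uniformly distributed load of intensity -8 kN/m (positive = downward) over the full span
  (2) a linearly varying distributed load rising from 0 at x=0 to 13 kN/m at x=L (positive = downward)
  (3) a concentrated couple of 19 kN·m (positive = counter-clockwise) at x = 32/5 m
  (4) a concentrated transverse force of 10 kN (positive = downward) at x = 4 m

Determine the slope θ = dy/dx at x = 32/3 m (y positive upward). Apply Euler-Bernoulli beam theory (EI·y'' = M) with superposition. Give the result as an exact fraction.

Load 1 — uniform load w=-8 kN/m over full span:
  θ_1 = -wx(L-x)(L-2x)/(12EI) = -(-8)·(32/3)·(16-(32/3))·(16-2·(32/3))/(12·50000) = -1024/253125 rad
Load 2 — triangular load w₀=13 kN/m (0→w₀ over full span):
  θ_2 = -w₀(2x(L-x)(L-2x)(x+2L)+x²(L-x)²)/(120LEI) = -13·(2·(32/3)·(16-(32/3))·(16-2·(32/3))·((32/3)+2·16)+(32/3)²·(16-(32/3))²)/(120·16·50000) = 11648/3796875 rad
Load 3 — applied couple M₀=19 kN·m at a=32/5 m (b=L-a=48/5):
  θ_3 = (R_Ax²/2 - M_Ax - M₀(x-a))/EI  [x>a] with R_A=171/100, M_A=57/25 = ((171/100)·(32/3)²/2 - (57/25)·(32/3) - 19·((32/3)-(32/5)))/50000 = -38/234375 rad
Load 4 — point force P=10 kN at a=4 m (b=L-a=12):
  θ_4 = Pa²(L-x)(2bL-(3b+a)(L-x))/(2L³EI)  [x>a] = 10·4²·(16-(32/3))·(2·12·16-(3·12+4)·(16-(32/3)))/(2·16³·50000) = 2/5625 rad
Superposition: θ = Σ θ_i = -14888/18984375 rad ≈ -0.000784 rad

θ(32/3) = -14888/18984375 rad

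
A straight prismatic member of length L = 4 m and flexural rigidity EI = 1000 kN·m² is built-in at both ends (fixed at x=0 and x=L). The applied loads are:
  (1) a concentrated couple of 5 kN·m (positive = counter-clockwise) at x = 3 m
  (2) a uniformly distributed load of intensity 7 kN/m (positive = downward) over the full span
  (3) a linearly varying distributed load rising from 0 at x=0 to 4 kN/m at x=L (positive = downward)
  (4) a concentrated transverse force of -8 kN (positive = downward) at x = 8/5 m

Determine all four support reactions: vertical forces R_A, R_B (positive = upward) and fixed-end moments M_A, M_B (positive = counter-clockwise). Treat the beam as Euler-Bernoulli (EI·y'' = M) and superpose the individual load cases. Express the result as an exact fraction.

R_A = 50489/4000 kN, M_A = 50527/6000 kN·m, R_B = 61511/4000 kN, M_B = -62393/6000 kN·m

Load 1 — applied couple M₀=5 kN·m at a=3 m (b=L-a=1):
  R_A = 6M₀ab/L³ = 6·5·3·1/4³ = 45/32 kN
  M_A = M₀b(2a-b)/L² = 5·1·(2·3-1)/4² = 25/16 kN·m
  R_B = -6M₀ab/L³ = -6·5·3·1/4³ = -45/32 kN
  M_B = M₀a(2b-a)/L² = 5·3·(2·1-3)/4² = -15/16 kN·m
Load 2 — uniform load w=7 kN/m over full span:
  R_A = wL/2 = 7·4/2 = 14 kN
  M_A = wL²/12 = 7·4²/12 = 28/3 kN·m
  R_B = wL/2 = 7·4/2 = 14 kN
  M_B = -wL²/12 = -7·4²/12 = -28/3 kN·m
Load 3 — triangular load w₀=4 kN/m (0→w₀ over full span):
  R_A = 3w₀L/20 = 3·4·4/20 = 12/5 kN
  M_A = w₀L²/30 = 4·4²/30 = 32/15 kN·m
  R_B = 7w₀L/20 = 7·4·4/20 = 28/5 kN
  M_B = -w₀L²/20 = -4·4²/20 = -16/5 kN·m
Load 4 — point force P=-8 kN at a=8/5 m (b=L-a=12/5):
  R_A = Pb²(3a+b)/L³ = (-8)·(12/5)²·(3·(8/5)+(12/5))/4³ = -648/125 kN
  M_A = Pab²/L² = (-8)·(8/5)·(12/5)²/4² = -576/125 kN·m
  R_B = Pa²(a+3b)/L³ = (-8)·(8/5)²·((8/5)+3·(12/5))/4³ = -352/125 kN
  M_B = -Pa²b/L² = -(-8)·(8/5)²·(12/5)/4² = 384/125 kN·m
Superposition: R_A = 50489/4000 kN, M_A = 50527/6000 kN·m, R_B = 61511/4000 kN, M_B = -62393/6000 kN·m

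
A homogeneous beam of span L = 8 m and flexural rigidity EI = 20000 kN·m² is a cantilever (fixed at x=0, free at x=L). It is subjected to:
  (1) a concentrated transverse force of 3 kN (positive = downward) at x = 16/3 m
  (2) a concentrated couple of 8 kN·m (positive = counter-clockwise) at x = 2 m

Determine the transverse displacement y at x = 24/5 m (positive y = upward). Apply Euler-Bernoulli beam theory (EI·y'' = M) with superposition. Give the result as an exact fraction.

Load 1 — point force P=3 kN at a=16/3 m (b=L-a=8/3):
  y_1 = -Px²(3a-x)/(6EI)  [x≤a] = -3·(24/5)²·(3·(16/3)-(24/5))/(6·20000) = -504/78125 m
Load 2 — applied couple M₀=8 kN·m at a=2 m (b=L-a=6):
  y_2 = M₀a(2x-a)/(2EI)  [x>a] = 8·2·(2·(24/5)-2)/(2·20000) = 19/6250 m
Superposition: y = Σ y_i = -533/156250 m ≈ -0.003411 m

y(24/5) = -533/156250 m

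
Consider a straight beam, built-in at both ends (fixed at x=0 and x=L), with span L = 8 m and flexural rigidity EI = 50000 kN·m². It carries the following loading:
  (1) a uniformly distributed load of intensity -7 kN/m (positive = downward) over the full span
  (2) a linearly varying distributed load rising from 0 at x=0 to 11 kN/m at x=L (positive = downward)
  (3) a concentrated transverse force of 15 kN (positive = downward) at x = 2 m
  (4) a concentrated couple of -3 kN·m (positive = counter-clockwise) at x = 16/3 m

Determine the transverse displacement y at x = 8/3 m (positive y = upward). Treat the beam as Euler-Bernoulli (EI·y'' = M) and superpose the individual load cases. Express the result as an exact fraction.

Load 1 — uniform load w=-7 kN/m over full span:
  y_1 = -wx²(L-x)²/(24EI) = -(-7)·(8/3)²·(8-(8/3))²/(24·50000) = 896/759375 m
Load 2 — triangular load w₀=11 kN/m (0→w₀ over full span):
  y_2 = -w₀x²(L-x)²(x+2L)/(120LEI) = -11·(8/3)²·(8-(8/3))²·((8/3)+2·8)/(120·8·50000) = -9856/11390625 m
Load 3 — point force P=15 kN at a=2 m (b=L-a=6):
  y_3 = -Pa²(L-x)²(3bL-(3b+a)(L-x))/(6L³EI)  [x>a] = -15·2²·(8-(8/3))²·(3·6·8-(3·6+2)·(8-(8/3)))/(6·8³·50000) = -7/16875 m
Load 4 — applied couple M₀=-3 kN·m at a=16/3 m (b=L-a=8/3):
  y_4 = (R_Ax³/6 - M_Ax²/2)/EI  [x≤a] with R_A=-1/2, M_A=-1 = ((-1/2)·(8/3)³/6 - (-1)·(8/3)²/2)/50000 = 2/50625 m
Superposition: y = Σ y_i = -691/11390625 m ≈ -0.000061 m

y(8/3) = -691/11390625 m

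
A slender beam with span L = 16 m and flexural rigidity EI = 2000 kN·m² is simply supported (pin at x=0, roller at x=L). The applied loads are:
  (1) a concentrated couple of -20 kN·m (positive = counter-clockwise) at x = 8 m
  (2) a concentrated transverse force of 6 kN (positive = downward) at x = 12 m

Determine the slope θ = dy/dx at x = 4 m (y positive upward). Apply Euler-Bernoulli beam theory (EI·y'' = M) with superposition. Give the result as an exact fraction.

Load 1 — applied couple M₀=-20 kN·m at a=8 m (b=L-a=8):
  θ_1 = (M₀x²/(2L)+C₁)/EI  [x≤a] with C₁=M₀(3b²-L²)/(6L)=40/3 = ((-20)·4²/(2·16)+(40/3))/2000 = 1/600 rad
Load 2 — point force P=6 kN at a=12 m (b=L-a=4):
  θ_2 = -Pb(L²-b²-3x²)/(6LEI)  [x≤a] = -6·4·(16²-4²-3·4²)/(6·16·2000) = -3/125 rad
Superposition: θ = Σ θ_i = -67/3000 rad ≈ -0.022333 rad

θ(4) = -67/3000 rad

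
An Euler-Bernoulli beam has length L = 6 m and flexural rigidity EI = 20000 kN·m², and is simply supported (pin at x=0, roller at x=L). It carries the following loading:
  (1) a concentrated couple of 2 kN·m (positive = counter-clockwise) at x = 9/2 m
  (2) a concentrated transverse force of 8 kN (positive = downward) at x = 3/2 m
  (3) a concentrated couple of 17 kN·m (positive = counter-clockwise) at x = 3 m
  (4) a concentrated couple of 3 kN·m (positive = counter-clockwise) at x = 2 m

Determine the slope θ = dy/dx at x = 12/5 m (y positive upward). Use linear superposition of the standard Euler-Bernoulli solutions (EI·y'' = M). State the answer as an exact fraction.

θ(12/5) = 111/800000 rad

Load 1 — applied couple M₀=2 kN·m at a=9/2 m (b=L-a=3/2):
  θ_1 = (M₀x²/(2L)+C₁)/EI  [x≤a] with C₁=M₀(3b²-L²)/(6L)=-13/8 = (2·(12/5)²/(2·6)+(-13/8))/20000 = -133/4000000 rad
Load 2 — point force P=8 kN at a=3/2 m (b=L-a=9/2):
  θ_2 = -Pa(2L²-6Lx+3x²+a²)/(6LEI)  [x>a] = -8·(3/2)·(2·6²-6·6·(12/5)+3·(12/5)²+(3/2)²)/(6·6·20000) = -171/2000000 rad
Load 3 — applied couple M₀=17 kN·m at a=3 m (b=L-a=3):
  θ_3 = (M₀x²/(2L)+C₁)/EI  [x≤a] with C₁=M₀(3b²-L²)/(6L)=-17/4 = (17·(12/5)²/(2·6)+(-17/4))/20000 = 391/2000000 rad
Load 4 — applied couple M₀=3 kN·m at a=2 m (b=L-a=4):
  θ_4 = (M₀x²/(2L)-M₀(x-a)+C₁)/EI  [x>a] with C₁=M₀(3b²-L²)/(6L)=1 = (3·(12/5)²/(2·6)-3·((12/5)-2)+1)/20000 = 31/500000 rad
Superposition: θ = Σ θ_i = 111/800000 rad ≈ 0.000139 rad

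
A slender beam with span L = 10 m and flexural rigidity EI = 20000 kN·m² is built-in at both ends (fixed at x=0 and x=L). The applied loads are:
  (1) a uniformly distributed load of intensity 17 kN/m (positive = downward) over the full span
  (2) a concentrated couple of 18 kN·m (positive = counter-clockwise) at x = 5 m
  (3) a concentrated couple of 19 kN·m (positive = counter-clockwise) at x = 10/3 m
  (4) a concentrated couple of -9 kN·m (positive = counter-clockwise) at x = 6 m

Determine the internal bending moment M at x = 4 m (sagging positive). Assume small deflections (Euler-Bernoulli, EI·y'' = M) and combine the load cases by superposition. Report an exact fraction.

Load 1 — uniform load w=17 kN/m over full span:
  M_1 = wLx/2 - wL²/12 - wx²/2 = 17·10·4/2 - 17·10²/12 - 17·4²/2 = 187/3 kN·m
Load 2 — applied couple M₀=18 kN·m at a=5 m (b=L-a=5):
  M_2 = R_Ax - M_A  [x≤a] with R_A=27/10, M_A=9/2 = (27/10)·4 - (9/2) = 63/10 kN·m
Load 3 — applied couple M₀=19 kN·m at a=10/3 m (b=L-a=20/3):
  M_3 = R_Ax - M_A - M₀  [x>a] with R_A=38/15, M_A=0 = (38/15)·4 - 0 - 19 = -133/15 kN·m
Load 4 — applied couple M₀=-9 kN·m at a=6 m (b=L-a=4):
  M_4 = R_Ax - M_A  [x≤a] with R_A=-162/125, M_A=-72/25 = (-162/125)·4 - (-72/25) = -288/125 kN·m
Superposition: M = Σ M_i = 43097/750 kN·m ≈ 57.462667 kN·m

M(4) = 43097/750 kN·m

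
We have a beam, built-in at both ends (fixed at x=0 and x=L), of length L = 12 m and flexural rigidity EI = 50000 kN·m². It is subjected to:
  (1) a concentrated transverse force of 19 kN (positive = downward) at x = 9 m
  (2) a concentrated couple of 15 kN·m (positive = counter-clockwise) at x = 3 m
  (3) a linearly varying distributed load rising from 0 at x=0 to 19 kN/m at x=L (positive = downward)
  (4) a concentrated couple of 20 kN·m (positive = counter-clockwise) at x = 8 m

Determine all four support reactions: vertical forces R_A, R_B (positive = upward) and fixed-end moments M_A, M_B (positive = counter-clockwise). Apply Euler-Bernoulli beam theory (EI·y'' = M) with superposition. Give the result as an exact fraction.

R_A = 14687/360 kN, M_A = 12689/120 kN·m, R_B = 33193/360 kN, M_B = -6567/40 kN·m

Load 1 — point force P=19 kN at a=9 m (b=L-a=3):
  R_A = Pb²(3a+b)/L³ = 19·3²·(3·9+3)/12³ = 95/32 kN
  M_A = Pab²/L² = 19·9·3²/12² = 171/16 kN·m
  R_B = Pa²(a+3b)/L³ = 19·9²·(9+3·3)/12³ = 513/32 kN
  M_B = -Pa²b/L² = -19·9²·3/12² = -513/16 kN·m
Load 2 — applied couple M₀=15 kN·m at a=3 m (b=L-a=9):
  R_A = 6M₀ab/L³ = 6·15·3·9/12³ = 45/32 kN
  M_A = M₀b(2a-b)/L² = 15·9·(2·3-9)/12² = -45/16 kN·m
  R_B = -6M₀ab/L³ = -6·15·3·9/12³ = -45/32 kN
  M_B = M₀a(2b-a)/L² = 15·3·(2·9-3)/12² = 75/16 kN·m
Load 3 — triangular load w₀=19 kN/m (0→w₀ over full span):
  R_A = 3w₀L/20 = 3·19·12/20 = 171/5 kN
  M_A = w₀L²/30 = 19·12²/30 = 456/5 kN·m
  R_B = 7w₀L/20 = 7·19·12/20 = 399/5 kN
  M_B = -w₀L²/20 = -19·12²/20 = -684/5 kN·m
Load 4 — applied couple M₀=20 kN·m at a=8 m (b=L-a=4):
  R_A = 6M₀ab/L³ = 6·20·8·4/12³ = 20/9 kN
  M_A = M₀b(2a-b)/L² = 20·4·(2·8-4)/12² = 20/3 kN·m
  R_B = -6M₀ab/L³ = -6·20·8·4/12³ = -20/9 kN
  M_B = M₀a(2b-a)/L² = 20·8·(2·4-8)/12² = 0 kN·m
Superposition: R_A = 14687/360 kN, M_A = 12689/120 kN·m, R_B = 33193/360 kN, M_B = -6567/40 kN·m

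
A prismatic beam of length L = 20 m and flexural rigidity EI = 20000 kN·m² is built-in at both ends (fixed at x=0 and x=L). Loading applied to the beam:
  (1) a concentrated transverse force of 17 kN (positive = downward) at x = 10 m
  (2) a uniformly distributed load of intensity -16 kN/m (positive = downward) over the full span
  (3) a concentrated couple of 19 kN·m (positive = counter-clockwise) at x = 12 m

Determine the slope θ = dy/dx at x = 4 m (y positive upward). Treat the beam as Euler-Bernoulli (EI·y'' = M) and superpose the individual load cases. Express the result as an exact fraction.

θ(4) = 56789/1250000 rad

Load 1 — point force P=17 kN at a=10 m (b=L-a=10):
  θ_1 = -Pb²x(2aL-(3a+b)x)/(2L³EI)  [x≤a] = -17·10²·4·(2·10·20-(3·10+10)·4)/(2·20³·20000) = -51/10000 rad
Load 2 — uniform load w=-16 kN/m over full span:
  θ_2 = -wx(L-x)(L-2x)/(12EI) = -(-16)·4·(20-4)·(20-2·4)/(12·20000) = 32/625 rad
Load 3 — applied couple M₀=19 kN·m at a=12 m (b=L-a=8):
  θ_3 = (R_Ax²/2 - M_Ax)/EI  [x≤a] with R_A=171/125, M_A=152/25 = ((171/125)·4²/2 - (152/25)·4)/20000 = -209/312500 rad
Superposition: θ = Σ θ_i = 56789/1250000 rad ≈ 0.045431 rad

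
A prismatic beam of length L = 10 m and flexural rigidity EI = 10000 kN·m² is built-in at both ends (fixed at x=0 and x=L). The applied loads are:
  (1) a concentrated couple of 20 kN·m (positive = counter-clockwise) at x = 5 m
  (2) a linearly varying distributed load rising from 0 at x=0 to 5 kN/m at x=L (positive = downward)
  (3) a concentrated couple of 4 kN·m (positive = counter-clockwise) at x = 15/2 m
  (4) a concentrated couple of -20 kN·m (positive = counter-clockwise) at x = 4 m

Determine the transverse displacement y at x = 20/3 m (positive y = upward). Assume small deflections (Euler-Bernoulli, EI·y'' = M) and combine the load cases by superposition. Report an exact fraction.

y(20/3) = -2513/364500 m

Load 1 — applied couple M₀=20 kN·m at a=5 m (b=L-a=5):
  y_1 = (R_Ax³/6 - M_Ax²/2 - M₀(x-a)²/2)/EI  [x>a] with R_A=3, M_A=5 = (3·(20/3)³/6 - 5·(20/3)²/2 - 20·((20/3)-5)²/2)/10000 = 1/1080 m
Load 2 — triangular load w₀=5 kN/m (0→w₀ over full span):
  y_2 = -w₀x²(L-x)²(x+2L)/(120LEI) = -5·(20/3)²·(10-(20/3))²·((20/3)+2·10)/(120·10·10000) = -4/729 m
Load 3 — applied couple M₀=4 kN·m at a=15/2 m (b=L-a=5/2):
  y_3 = (R_Ax³/6 - M_Ax²/2)/EI  [x≤a] with R_A=9/20, M_A=5/4 = ((9/20)·(20/3)³/6 - (5/4)·(20/3)²/2)/10000 = -1/1800 m
Load 4 — applied couple M₀=-20 kN·m at a=4 m (b=L-a=6):
  y_4 = (R_Ax³/6 - M_Ax²/2 - M₀(x-a)²/2)/EI  [x>a] with R_A=-72/25, M_A=-12/5 = ((-72/25)·(20/3)³/6 - (-12/5)·(20/3)²/2 - (-20)·((20/3)-4)²/2)/10000 = -2/1125 m
Superposition: y = Σ y_i = -2513/364500 m ≈ -0.006894 m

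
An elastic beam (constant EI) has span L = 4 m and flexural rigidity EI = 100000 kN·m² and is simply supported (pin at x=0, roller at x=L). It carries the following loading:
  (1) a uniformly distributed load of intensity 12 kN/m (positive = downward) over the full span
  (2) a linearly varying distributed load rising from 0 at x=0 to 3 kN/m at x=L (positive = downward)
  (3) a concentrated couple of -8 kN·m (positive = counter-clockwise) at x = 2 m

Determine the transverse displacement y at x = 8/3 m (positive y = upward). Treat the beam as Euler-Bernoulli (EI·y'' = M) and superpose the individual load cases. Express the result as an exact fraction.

y(8/3) = -611/1518750 m

Load 1 — uniform load w=12 kN/m over full span:
  y_1 = -wx(L³-2Lx²+x³)/(24EI) = -12·(8/3)·(4³-2·4·(8/3)²+(8/3)³)/(24·100000) = -88/253125 m
Load 2 — triangular load w₀=3 kN/m (0→w₀ over full span):
  y_2 = -w₀x(7L⁴-10L²x²+3x⁴)/(360LEI) = -3·(8/3)·(7·4⁴-10·4²·(8/3)²+3·(8/3)⁴)/(360·4·100000) = -34/759375 m
Load 3 — applied couple M₀=-8 kN·m at a=2 m (b=L-a=2):
  y_3 = (M₀x³/(6L)-M₀(x-a)²/2+C₁x)/EI  [x>a] with C₁=M₀(3b²-L²)/(6L)=4/3 = ((-8)·(8/3)³/(6·4)-(-8)·((8/3)-2)²/2+(4/3)·(8/3))/100000 = -1/101250 m
Superposition: y = Σ y_i = -611/1518750 m ≈ -0.000402 m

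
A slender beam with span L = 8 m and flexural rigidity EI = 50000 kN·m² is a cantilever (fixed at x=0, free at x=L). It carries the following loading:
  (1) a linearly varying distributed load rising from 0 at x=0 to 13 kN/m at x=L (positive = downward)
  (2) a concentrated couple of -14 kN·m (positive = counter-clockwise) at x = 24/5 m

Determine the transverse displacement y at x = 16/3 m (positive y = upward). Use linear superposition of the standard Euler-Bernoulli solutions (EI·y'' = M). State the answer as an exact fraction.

y(16/3) = -3286292/56953125 m

Load 1 — triangular load w₀=13 kN/m (0→w₀ over full span):
  y_1 = (w₀Lx³/12-w₀L²x²/6-w₀x⁵/(120L))/EI = (13·8·(16/3)³/12-13·8²·(16/3)²/6-13·(16/3)⁵/(120·8))/50000 = -612352/11390625 m
Load 2 — applied couple M₀=-14 kN·m at a=24/5 m (b=L-a=16/5):
  y_2 = M₀a(2x-a)/(2EI)  [x>a] = (-14)·(24/5)·(2·(16/3)-(24/5))/(2·50000) = -308/78125 m
Superposition: y = Σ y_i = -3286292/56953125 m ≈ -0.057702 m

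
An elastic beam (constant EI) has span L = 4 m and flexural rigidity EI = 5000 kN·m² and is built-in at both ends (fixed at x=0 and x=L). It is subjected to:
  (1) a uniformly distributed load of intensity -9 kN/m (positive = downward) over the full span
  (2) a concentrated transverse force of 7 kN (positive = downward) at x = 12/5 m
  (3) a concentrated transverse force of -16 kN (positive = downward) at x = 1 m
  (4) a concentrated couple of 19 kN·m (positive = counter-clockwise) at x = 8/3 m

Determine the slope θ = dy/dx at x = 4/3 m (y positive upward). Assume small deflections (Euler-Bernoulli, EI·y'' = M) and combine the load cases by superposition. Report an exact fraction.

Load 1 — uniform load w=-9 kN/m over full span:
  θ_1 = -wx(L-x)(L-2x)/(12EI) = -(-9)·(4/3)·(4-(4/3))·(4-2·(4/3))/(12·5000) = 4/5625 rad
Load 2 — point force P=7 kN at a=12/5 m (b=L-a=8/5):
  θ_2 = -Pb²x(2aL-(3a+b)x)/(2L³EI)  [x≤a] = -7·(8/5)²·(4/3)·(2·(12/5)·4-(3·(12/5)+(8/5))·(4/3))/(2·4³·5000) = -196/703125 rad
Load 3 — point force P=-16 kN at a=1 m (b=L-a=3):
  θ_3 = Pa²(L-x)(2bL-(3b+a)(L-x))/(2L³EI)  [x>a] = (-16)·1²·(4-(4/3))·(2·3·4-(3·3+1)·(4-(4/3)))/(2·4³·5000) = 1/5625 rad
Load 4 — applied couple M₀=19 kN·m at a=8/3 m (b=L-a=4/3):
  θ_4 = (R_Ax²/2 - M_Ax)/EI  [x≤a] with R_A=19/3, M_A=19/3 = ((19/3)·(4/3)²/2 - (19/3)·(4/3))/5000 = -19/33750 rad
Superposition: θ = Σ θ_i = 199/4218750 rad ≈ 0.000047 rad

θ(4/3) = 199/4218750 rad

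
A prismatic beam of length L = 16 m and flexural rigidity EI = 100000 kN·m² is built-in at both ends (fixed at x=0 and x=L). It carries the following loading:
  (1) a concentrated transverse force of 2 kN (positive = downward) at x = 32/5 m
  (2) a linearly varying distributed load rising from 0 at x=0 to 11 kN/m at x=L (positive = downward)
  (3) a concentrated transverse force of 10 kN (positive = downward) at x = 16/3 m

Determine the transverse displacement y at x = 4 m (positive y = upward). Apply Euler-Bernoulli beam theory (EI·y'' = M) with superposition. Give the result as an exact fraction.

y(4) = -154117/25312500 m

Load 1 — point force P=2 kN at a=32/5 m (b=L-a=48/5):
  y_1 = -Pb²x²(3aL-(3a+b)x)/(6L³EI)  [x≤a] = -2·(48/5)²·4²·(3·(32/5)·16-(3·(32/5)+(48/5))·4)/(6·16³·100000) = -18/78125 m
Load 2 — triangular load w₀=11 kN/m (0→w₀ over full span):
  y_2 = -w₀x²(L-x)²(x+2L)/(120LEI) = -11·4²·(16-4)²·(4+2·16)/(120·16·100000) = -297/62500 m
Load 3 — point force P=10 kN at a=16/3 m (b=L-a=32/3):
  y_3 = -Pb²x²(3aL-(3a+b)x)/(6L³EI)  [x≤a] = -10·(32/3)²·4²·(3·(16/3)·16-(3·(16/3)+(32/3))·4)/(6·16³·100000) = -56/50625 m
Superposition: y = Σ y_i = -154117/25312500 m ≈ -0.006089 m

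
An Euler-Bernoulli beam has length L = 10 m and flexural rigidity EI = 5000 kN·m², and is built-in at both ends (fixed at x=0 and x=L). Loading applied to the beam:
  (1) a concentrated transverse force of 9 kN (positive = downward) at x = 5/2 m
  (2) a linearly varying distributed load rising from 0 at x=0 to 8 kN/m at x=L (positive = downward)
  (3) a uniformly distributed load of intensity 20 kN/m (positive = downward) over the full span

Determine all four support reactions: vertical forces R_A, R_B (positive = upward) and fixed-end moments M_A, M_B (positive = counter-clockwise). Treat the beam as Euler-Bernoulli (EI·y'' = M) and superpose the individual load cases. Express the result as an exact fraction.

R_A = 3827/32 kN, M_A = 19775/96 kN·m, R_B = 4141/32 kN, M_B = -20245/96 kN·m

Load 1 — point force P=9 kN at a=5/2 m (b=L-a=15/2):
  R_A = Pb²(3a+b)/L³ = 9·(15/2)²·(3·(5/2)+(15/2))/10³ = 243/32 kN
  M_A = Pab²/L² = 9·(5/2)·(15/2)²/10² = 405/32 kN·m
  R_B = Pa²(a+3b)/L³ = 9·(5/2)²·((5/2)+3·(15/2))/10³ = 45/32 kN
  M_B = -Pa²b/L² = -9·(5/2)²·(15/2)/10² = -135/32 kN·m
Load 2 — triangular load w₀=8 kN/m (0→w₀ over full span):
  R_A = 3w₀L/20 = 3·8·10/20 = 12 kN
  M_A = w₀L²/30 = 8·10²/30 = 80/3 kN·m
  R_B = 7w₀L/20 = 7·8·10/20 = 28 kN
  M_B = -w₀L²/20 = -8·10²/20 = -40 kN·m
Load 3 — uniform load w=20 kN/m over full span:
  R_A = wL/2 = 20·10/2 = 100 kN
  M_A = wL²/12 = 20·10²/12 = 500/3 kN·m
  R_B = wL/2 = 20·10/2 = 100 kN
  M_B = -wL²/12 = -20·10²/12 = -500/3 kN·m
Superposition: R_A = 3827/32 kN, M_A = 19775/96 kN·m, R_B = 4141/32 kN, M_B = -20245/96 kN·m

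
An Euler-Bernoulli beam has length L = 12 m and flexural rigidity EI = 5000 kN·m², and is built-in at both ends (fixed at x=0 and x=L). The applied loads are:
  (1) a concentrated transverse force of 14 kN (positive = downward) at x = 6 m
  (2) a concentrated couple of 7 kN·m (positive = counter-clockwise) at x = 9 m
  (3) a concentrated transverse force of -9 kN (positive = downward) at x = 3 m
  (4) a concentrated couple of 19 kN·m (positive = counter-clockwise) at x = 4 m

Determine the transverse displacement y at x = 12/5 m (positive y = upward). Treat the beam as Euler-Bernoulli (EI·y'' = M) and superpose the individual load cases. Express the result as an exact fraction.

y(12/5) = -1127/312500 m

Load 1 — point force P=14 kN at a=6 m (b=L-a=6):
  y_1 = -Pb²x²(3aL-(3a+b)x)/(6L³EI)  [x≤a] = -14·6²·(12/5)²·(3·6·12-(3·6+6)·(12/5))/(6·12³·5000) = -693/78125 m
Load 2 — applied couple M₀=7 kN·m at a=9 m (b=L-a=3):
  y_2 = (R_Ax³/6 - M_Ax²/2)/EI  [x≤a] with R_A=21/32, M_A=35/16 = ((21/32)·(12/5)³/6 - (35/16)·(12/5)²/2)/5000 = -1197/1250000 m
Load 3 — point force P=-9 kN at a=3 m (b=L-a=9):
  y_3 = -Pb²x²(3aL-(3a+b)x)/(6L³EI)  [x≤a] = -(-9)·9²·(12/5)²·(3·3·12-(3·3+9)·(12/5))/(6·12³·5000) = 6561/1250000 m
Load 4 — applied couple M₀=19 kN·m at a=4 m (b=L-a=8):
  y_4 = (R_Ax³/6 - M_Ax²/2)/EI  [x≤a] with R_A=19/9, M_A=0 = ((19/9)·(12/5)³/6 - 0·(12/5)²/2)/5000 = 76/78125 m
Superposition: y = Σ y_i = -1127/312500 m ≈ -0.003606 m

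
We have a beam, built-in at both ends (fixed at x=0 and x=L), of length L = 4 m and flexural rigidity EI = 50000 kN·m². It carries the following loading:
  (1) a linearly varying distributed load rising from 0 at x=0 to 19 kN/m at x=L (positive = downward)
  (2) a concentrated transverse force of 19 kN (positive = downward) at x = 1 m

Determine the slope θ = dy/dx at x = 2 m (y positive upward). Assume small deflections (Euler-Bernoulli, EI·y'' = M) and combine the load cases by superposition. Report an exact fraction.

Load 1 — triangular load w₀=19 kN/m (0→w₀ over full span):
  θ_1 = -w₀(2x(L-x)(L-2x)(x+2L)+x²(L-x)²)/(120LEI) = -19·(2·2·(4-2)·(4-2·2)·(2+2·4)+2²·(4-2)²)/(120·4·50000) = -19/1500000 rad
Load 2 — point force P=19 kN at a=1 m (b=L-a=3):
  θ_2 = Pa²(L-x)(2bL-(3b+a)(L-x))/(2L³EI)  [x>a] = 19·1²·(4-2)·(2·3·4-(3·3+1)·(4-2))/(2·4³·50000) = 19/800000 rad
Superposition: θ = Σ θ_i = 133/12000000 rad ≈ 0.000011 rad

θ(2) = 133/12000000 rad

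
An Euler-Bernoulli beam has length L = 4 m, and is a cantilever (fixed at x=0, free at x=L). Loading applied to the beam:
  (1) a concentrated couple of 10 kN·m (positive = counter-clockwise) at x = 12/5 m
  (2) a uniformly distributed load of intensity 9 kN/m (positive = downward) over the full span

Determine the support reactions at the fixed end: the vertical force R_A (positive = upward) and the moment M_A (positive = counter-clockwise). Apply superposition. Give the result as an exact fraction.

R_A = 36 kN, M_A = 62 kN·m

Load 1 — applied couple M₀=10 kN·m at a=12/5 m (b=L-a=8/5):
  R_A = 0 kN
  M_A = -M₀ = -10 kN·m
Load 2 — uniform load w=9 kN/m over full span:
  R_A = wL = 9·4 = 36 kN
  M_A = wL²/2 = 9·4²/2 = 72 kN·m
Superposition: R_A = 36 kN, M_A = 62 kN·m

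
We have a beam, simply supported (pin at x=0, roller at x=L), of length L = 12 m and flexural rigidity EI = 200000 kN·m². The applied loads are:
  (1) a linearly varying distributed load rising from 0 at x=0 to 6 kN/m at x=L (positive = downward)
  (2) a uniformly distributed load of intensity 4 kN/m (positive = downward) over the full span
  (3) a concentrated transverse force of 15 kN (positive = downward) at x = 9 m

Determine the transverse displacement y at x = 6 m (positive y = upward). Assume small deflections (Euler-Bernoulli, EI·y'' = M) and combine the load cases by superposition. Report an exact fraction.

y(6) = -1809/160000 m

Load 1 — triangular load w₀=6 kN/m (0→w₀ over full span):
  y_1 = -w₀x(7L⁴-10L²x²+3x⁴)/(360LEI) = -6·6·(7·12⁴-10·12²·6²+3·6⁴)/(360·12·200000) = -81/20000 m
Load 2 — uniform load w=4 kN/m over full span:
  y_2 = -wx(L³-2Lx²+x³)/(24EI) = -4·6·(12³-2·12·6²+6³)/(24·200000) = -27/5000 m
Load 3 — point force P=15 kN at a=9 m (b=L-a=3):
  y_3 = -Pbx(L²-b²-x²)/(6LEI)  [x≤a] = -15·3·6·(12²-3²-6²)/(6·12·200000) = -297/160000 m
Superposition: y = Σ y_i = -1809/160000 m ≈ -0.011306 m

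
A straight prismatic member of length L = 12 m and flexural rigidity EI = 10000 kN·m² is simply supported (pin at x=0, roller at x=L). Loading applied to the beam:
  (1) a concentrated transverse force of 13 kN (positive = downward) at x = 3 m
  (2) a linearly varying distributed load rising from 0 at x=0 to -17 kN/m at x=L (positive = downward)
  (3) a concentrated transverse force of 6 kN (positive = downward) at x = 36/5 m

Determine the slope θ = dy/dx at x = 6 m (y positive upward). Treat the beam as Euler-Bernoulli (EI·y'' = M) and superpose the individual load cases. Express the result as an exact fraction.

θ(6) = 45141/10000000 rad

Load 1 — point force P=13 kN at a=3 m (b=L-a=9):
  θ_1 = -Pa(2L²-6Lx+3x²+a²)/(6LEI)  [x>a] = -13·3·(2·12²-6·12·6+3·6²+3²)/(6·12·10000) = 117/80000 rad
Load 2 — triangular load w₀=-17 kN/m (0→w₀ over full span):
  θ_2 = -w₀(7L⁴-30L²x²+15x⁴)/(360LEI) = -(-17)·(7·12⁴-30·12²·6²+15·6⁴)/(360·12·10000) = 357/100000 rad
Load 3 — point force P=6 kN at a=36/5 m (b=L-a=24/5):
  θ_3 = -Pb(L²-b²-3x²)/(6LEI)  [x≤a] = -6·(24/5)·(12²-(24/5)²-3·6²)/(6·12·10000) = -81/156250 rad
Superposition: θ = Σ θ_i = 45141/10000000 rad ≈ 0.004514 rad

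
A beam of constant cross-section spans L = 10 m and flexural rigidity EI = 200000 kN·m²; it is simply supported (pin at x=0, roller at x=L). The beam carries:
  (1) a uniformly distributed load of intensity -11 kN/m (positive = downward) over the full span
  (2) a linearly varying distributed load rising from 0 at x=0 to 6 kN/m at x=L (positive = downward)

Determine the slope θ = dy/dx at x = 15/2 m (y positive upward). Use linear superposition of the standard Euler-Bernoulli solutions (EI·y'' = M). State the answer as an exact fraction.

θ(15/2) = -3527/3072000 rad

Load 1 — uniform load w=-11 kN/m over full span:
  θ_1 = -w(L³-6Lx²+4x³)/(24EI) = -(-11)·(10³-6·10·(15/2)²+4·(15/2)³)/(24·200000) = -121/76800 rad
Load 2 — triangular load w₀=6 kN/m (0→w₀ over full span):
  θ_2 = -w₀(7L⁴-30L²x²+15x⁴)/(360LEI) = -6·(7·10⁴-30·10²·(15/2)²+15·(15/2)⁴)/(360·10·200000) = 1313/3072000 rad
Superposition: θ = Σ θ_i = -3527/3072000 rad ≈ -0.001148 rad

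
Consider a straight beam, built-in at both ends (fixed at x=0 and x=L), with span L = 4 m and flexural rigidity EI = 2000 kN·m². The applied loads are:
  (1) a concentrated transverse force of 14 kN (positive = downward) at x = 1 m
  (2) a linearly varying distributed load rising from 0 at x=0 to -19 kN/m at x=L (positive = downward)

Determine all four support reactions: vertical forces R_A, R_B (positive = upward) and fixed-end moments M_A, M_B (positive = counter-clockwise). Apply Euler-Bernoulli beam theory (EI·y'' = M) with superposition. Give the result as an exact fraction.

Load 1 — point force P=14 kN at a=1 m (b=L-a=3):
  R_A = Pb²(3a+b)/L³ = 14·3²·(3·1+3)/4³ = 189/16 kN
  M_A = Pab²/L² = 14·1·3²/4² = 63/8 kN·m
  R_B = Pa²(a+3b)/L³ = 14·1²·(1+3·3)/4³ = 35/16 kN
  M_B = -Pa²b/L² = -14·1²·3/4² = -21/8 kN·m
Load 2 — triangular load w₀=-19 kN/m (0→w₀ over full span):
  R_A = 3w₀L/20 = 3·(-19)·4/20 = -57/5 kN
  M_A = w₀L²/30 = (-19)·4²/30 = -152/15 kN·m
  R_B = 7w₀L/20 = 7·(-19)·4/20 = -133/5 kN
  M_B = -w₀L²/20 = -(-19)·4²/20 = 76/5 kN·m
Superposition: R_A = 33/80 kN, M_A = -271/120 kN·m, R_B = -1953/80 kN, M_B = 503/40 kN·m

R_A = 33/80 kN, M_A = -271/120 kN·m, R_B = -1953/80 kN, M_B = 503/40 kN·m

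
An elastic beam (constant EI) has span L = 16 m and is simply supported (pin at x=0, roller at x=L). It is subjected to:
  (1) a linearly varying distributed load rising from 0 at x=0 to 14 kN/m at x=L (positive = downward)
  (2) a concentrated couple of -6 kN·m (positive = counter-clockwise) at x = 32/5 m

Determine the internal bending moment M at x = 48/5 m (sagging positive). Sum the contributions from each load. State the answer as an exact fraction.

M(48/5) = 28972/125 kN·m

Load 1 — triangular load w₀=14 kN/m (0→w₀ over full span):
  M_1 = w₀Lx/6 - w₀x³/(6L) = 14·16·(48/5)/6 - 14·(48/5)³/(6·16) = 28672/125 kN·m
Load 2 — applied couple M₀=-6 kN·m at a=32/5 m (b=L-a=48/5):
  M_2 = M₀x/L - M₀  [x>a] = (-6)·(48/5)/16 - (-6) = 12/5 kN·m
Superposition: M = Σ M_i = 28972/125 kN·m ≈ 231.776000 kN·m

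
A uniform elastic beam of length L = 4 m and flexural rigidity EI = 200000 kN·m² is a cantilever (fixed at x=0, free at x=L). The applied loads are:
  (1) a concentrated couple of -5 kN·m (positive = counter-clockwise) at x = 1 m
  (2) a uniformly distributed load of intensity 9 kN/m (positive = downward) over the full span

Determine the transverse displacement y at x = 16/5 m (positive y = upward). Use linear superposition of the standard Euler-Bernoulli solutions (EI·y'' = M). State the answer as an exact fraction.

Load 1 — applied couple M₀=-5 kN·m at a=1 m (b=L-a=3):
  y_1 = M₀a(2x-a)/(2EI)  [x>a] = (-5)·1·(2·(16/5)-1)/(2·200000) = -27/400000 m
Load 2 — uniform load w=9 kN/m over full span:
  y_2 = -wx²(x²-4Lx+6L²)/(24EI) = -9·(16/5)²·((16/5)²-4·4·(16/5)+6·4²)/(24·200000) = -2064/1953125 m
Superposition: y = Σ y_i = -281067/250000000 m ≈ -0.001124 m

y(16/5) = -281067/250000000 m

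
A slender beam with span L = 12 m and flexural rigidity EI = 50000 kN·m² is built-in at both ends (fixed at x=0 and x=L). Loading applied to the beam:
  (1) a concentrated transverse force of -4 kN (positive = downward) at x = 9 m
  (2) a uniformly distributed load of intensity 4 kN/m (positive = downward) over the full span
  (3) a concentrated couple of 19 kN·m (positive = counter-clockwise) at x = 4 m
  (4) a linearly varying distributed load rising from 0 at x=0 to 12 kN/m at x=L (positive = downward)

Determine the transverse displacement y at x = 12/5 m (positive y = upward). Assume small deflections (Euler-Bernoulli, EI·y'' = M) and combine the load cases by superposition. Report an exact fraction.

Load 1 — point force P=-4 kN at a=9 m (b=L-a=3):
  y_1 = -Pb²x²(3aL-(3a+b)x)/(6L³EI)  [x≤a] = -(-4)·3²·(12/5)²·(3·9·12-(3·9+3)·(12/5))/(6·12³·50000) = 63/625000 m
Load 2 — uniform load w=4 kN/m over full span:
  y_2 = -wx²(L-x)²/(24EI) = -4·(12/5)²·(12-(12/5))²/(24·50000) = -3456/1953125 m
Load 3 — applied couple M₀=19 kN·m at a=4 m (b=L-a=8):
  y_3 = (R_Ax³/6 - M_Ax²/2)/EI  [x≤a] with R_A=19/9, M_A=0 = ((19/9)·(12/5)³/6 - 0·(12/5)²/2)/50000 = 38/390625 m
Load 4 — triangular load w₀=12 kN/m (0→w₀ over full span):
  y_4 = -w₀x²(L-x)²(x+2L)/(120LEI) = -12·(12/5)²·(12-(12/5))²·((12/5)+2·12)/(120·12·50000) = -114048/48828125 m
Superposition: y = Σ y_i = -1526209/390625000 m ≈ -0.003907 m

y(12/5) = -1526209/390625000 m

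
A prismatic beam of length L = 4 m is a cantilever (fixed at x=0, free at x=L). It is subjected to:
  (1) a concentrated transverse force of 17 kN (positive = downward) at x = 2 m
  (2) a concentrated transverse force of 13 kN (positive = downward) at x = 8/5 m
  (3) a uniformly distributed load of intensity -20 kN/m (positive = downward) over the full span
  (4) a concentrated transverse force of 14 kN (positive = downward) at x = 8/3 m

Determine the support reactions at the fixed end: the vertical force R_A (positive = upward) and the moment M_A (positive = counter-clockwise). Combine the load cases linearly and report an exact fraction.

Load 1 — point force P=17 kN at a=2 m (b=L-a=2):
  R_A = P = 17 kN
  M_A = Pa = 17·2 = 34 kN·m
Load 2 — point force P=13 kN at a=8/5 m (b=L-a=12/5):
  R_A = P = 13 kN
  M_A = Pa = 13·(8/5) = 104/5 kN·m
Load 3 — uniform load w=-20 kN/m over full span:
  R_A = wL = (-20)·4 = -80 kN
  M_A = wL²/2 = (-20)·4²/2 = -160 kN·m
Load 4 — point force P=14 kN at a=8/3 m (b=L-a=4/3):
  R_A = P = 14 kN
  M_A = Pa = 14·(8/3) = 112/3 kN·m
Superposition: R_A = -36 kN, M_A = -1018/15 kN·m

R_A = -36 kN, M_A = -1018/15 kN·m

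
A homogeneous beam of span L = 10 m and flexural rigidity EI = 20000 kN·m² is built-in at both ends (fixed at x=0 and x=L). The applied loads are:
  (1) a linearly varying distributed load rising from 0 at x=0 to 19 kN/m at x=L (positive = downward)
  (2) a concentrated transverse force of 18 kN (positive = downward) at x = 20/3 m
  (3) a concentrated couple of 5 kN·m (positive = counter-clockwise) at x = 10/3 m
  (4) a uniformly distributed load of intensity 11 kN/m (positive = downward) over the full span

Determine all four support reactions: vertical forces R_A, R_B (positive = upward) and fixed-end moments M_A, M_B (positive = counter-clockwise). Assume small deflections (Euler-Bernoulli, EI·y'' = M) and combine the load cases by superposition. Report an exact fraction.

R_A = 533/6 kN, M_A = 505/3 kN·m, R_B = 805/6 kN, M_B = -635/3 kN·m

Load 1 — triangular load w₀=19 kN/m (0→w₀ over full span):
  R_A = 3w₀L/20 = 3·19·10/20 = 57/2 kN
  M_A = w₀L²/30 = 19·10²/30 = 190/3 kN·m
  R_B = 7w₀L/20 = 7·19·10/20 = 133/2 kN
  M_B = -w₀L²/20 = -19·10²/20 = -95 kN·m
Load 2 — point force P=18 kN at a=20/3 m (b=L-a=10/3):
  R_A = Pb²(3a+b)/L³ = 18·(10/3)²·(3·(20/3)+(10/3))/10³ = 14/3 kN
  M_A = Pab²/L² = 18·(20/3)·(10/3)²/10² = 40/3 kN·m
  R_B = Pa²(a+3b)/L³ = 18·(20/3)²·((20/3)+3·(10/3))/10³ = 40/3 kN
  M_B = -Pa²b/L² = -18·(20/3)²·(10/3)/10² = -80/3 kN·m
Load 3 — applied couple M₀=5 kN·m at a=10/3 m (b=L-a=20/3):
  R_A = 6M₀ab/L³ = 6·5·(10/3)·(20/3)/10³ = 2/3 kN
  M_A = M₀b(2a-b)/L² = 5·(20/3)·(2·(10/3)-(20/3))/10² = 0 kN·m
  R_B = -6M₀ab/L³ = -6·5·(10/3)·(20/3)/10³ = -2/3 kN
  M_B = M₀a(2b-a)/L² = 5·(10/3)·(2·(20/3)-(10/3))/10² = 5/3 kN·m
Load 4 — uniform load w=11 kN/m over full span:
  R_A = wL/2 = 11·10/2 = 55 kN
  M_A = wL²/12 = 11·10²/12 = 275/3 kN·m
  R_B = wL/2 = 11·10/2 = 55 kN
  M_B = -wL²/12 = -11·10²/12 = -275/3 kN·m
Superposition: R_A = 533/6 kN, M_A = 505/3 kN·m, R_B = 805/6 kN, M_B = -635/3 kN·m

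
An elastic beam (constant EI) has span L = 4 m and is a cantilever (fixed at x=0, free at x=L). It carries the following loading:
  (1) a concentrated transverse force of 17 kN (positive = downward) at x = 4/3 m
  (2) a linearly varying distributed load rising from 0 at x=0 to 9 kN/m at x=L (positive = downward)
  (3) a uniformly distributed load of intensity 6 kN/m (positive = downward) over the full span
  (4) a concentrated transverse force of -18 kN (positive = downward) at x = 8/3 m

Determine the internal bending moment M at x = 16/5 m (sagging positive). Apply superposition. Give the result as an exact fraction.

Load 1 — point force P=17 kN at a=4/3 m (b=L-a=8/3):
  M_1 = 0  [x>a] = 0 kN·m
Load 2 — triangular load w₀=9 kN/m (0→w₀ over full span):
  M_2 = w₀Lx/2 - w₀L²/3 - w₀x³/(6L) = 9·4·(16/5)/2 - 9·4²/3 - 9·(16/5)³/(6·4) = -336/125 kN·m
Load 3 — uniform load w=6 kN/m over full span:
  M_3 = -w(L-x)²/2 = -6·(4-(16/5))²/2 = -48/25 kN·m
Load 4 — point force P=-18 kN at a=8/3 m (b=L-a=4/3):
  M_4 = 0  [x>a] = 0 kN·m
Superposition: M = Σ M_i = -576/125 kN·m ≈ -4.608000 kN·m

M(16/5) = -576/125 kN·m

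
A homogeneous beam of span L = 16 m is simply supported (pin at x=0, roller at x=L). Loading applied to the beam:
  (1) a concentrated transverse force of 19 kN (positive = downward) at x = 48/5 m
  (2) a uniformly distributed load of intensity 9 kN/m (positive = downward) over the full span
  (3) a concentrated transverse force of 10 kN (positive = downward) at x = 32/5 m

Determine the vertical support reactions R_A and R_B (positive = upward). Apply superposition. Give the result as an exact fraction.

R_A = 428/5 kN, R_B = 437/5 kN

Load 1 — point force P=19 kN at a=48/5 m (b=L-a=32/5):
  R_A = Pb/L = 19·(32/5)/16 = 38/5 kN
  R_B = Pa/L = 19·(48/5)/16 = 57/5 kN
Load 2 — uniform load w=9 kN/m over full span:
  R_A = wL/2 = 9·16/2 = 72 kN
  R_B = wL/2 = 9·16/2 = 72 kN
Load 3 — point force P=10 kN at a=32/5 m (b=L-a=48/5):
  R_A = Pb/L = 10·(48/5)/16 = 6 kN
  R_B = Pa/L = 10·(32/5)/16 = 4 kN
Superposition: R_A = 428/5 kN, R_B = 437/5 kN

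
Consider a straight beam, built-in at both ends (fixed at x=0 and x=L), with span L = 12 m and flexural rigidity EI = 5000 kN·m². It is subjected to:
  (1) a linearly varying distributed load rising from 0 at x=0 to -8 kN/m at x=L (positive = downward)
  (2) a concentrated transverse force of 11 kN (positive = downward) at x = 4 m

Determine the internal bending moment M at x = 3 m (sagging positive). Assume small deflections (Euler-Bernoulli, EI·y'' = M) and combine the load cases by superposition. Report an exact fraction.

M(3) = 139/45 kN·m

Load 1 — triangular load w₀=-8 kN/m (0→w₀ over full span):
  M_1 = 3w₀Lx/20 - w₀L²/30 - w₀x³/(6L) = 3·(-8)·12·3/20 - (-8)·12²/30 - (-8)·3³/(6·12) = -9/5 kN·m
Load 2 — point force P=11 kN at a=4 m (b=L-a=8):
  M_2 = Pb²(3a+b)x/L³ - Pab²/L²  [x≤a] = 11·8²·(3·4+8)·3/12³ - 11·4·8²/12² = 44/9 kN·m
Superposition: M = Σ M_i = 139/45 kN·m ≈ 3.088889 kN·m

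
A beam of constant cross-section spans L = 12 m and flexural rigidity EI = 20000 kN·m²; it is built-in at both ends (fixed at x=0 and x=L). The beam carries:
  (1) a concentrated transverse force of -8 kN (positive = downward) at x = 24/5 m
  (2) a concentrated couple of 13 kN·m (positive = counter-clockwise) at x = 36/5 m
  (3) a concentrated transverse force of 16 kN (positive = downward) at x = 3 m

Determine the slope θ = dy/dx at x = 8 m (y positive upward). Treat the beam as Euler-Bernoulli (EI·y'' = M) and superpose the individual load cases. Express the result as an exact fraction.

Load 1 — point force P=-8 kN at a=24/5 m (b=L-a=36/5):
  θ_1 = Pa²(L-x)(2bL-(3b+a)(L-x))/(2L³EI)  [x>a] = (-8)·(24/5)²·(12-8)·(2·(36/5)·12-(3·(36/5)+(24/5))·(12-8))/(2·12³·20000) = -56/78125 rad
Load 2 — applied couple M₀=13 kN·m at a=36/5 m (b=L-a=24/5):
  θ_2 = (R_Ax²/2 - M_Ax - M₀(x-a))/EI  [x>a] with R_A=39/25, M_A=104/25 = ((39/25)·8²/2 - (104/25)·8 - 13·(8-(36/5)))/20000 = 39/125000 rad
Load 3 — point force P=16 kN at a=3 m (b=L-a=9):
  θ_3 = Pa²(L-x)(2bL-(3b+a)(L-x))/(2L³EI)  [x>a] = 16·3²·(12-8)·(2·9·12-(3·9+3)·(12-8))/(2·12³·20000) = 1/1250 rad
Superposition: θ = Σ θ_i = 247/625000 rad ≈ 0.000395 rad

θ(8) = 247/625000 rad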